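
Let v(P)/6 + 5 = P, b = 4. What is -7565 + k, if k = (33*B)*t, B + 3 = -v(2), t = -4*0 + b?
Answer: -5585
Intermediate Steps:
t = 4 (t = -4*0 + 4 = 0 + 4 = 4)
v(P) = -30 + 6*P
B = 15 (B = -3 - (-30 + 6*2) = -3 - (-30 + 12) = -3 - 1*(-18) = -3 + 18 = 15)
k = 1980 (k = (33*15)*4 = 495*4 = 1980)
-7565 + k = -7565 + 1980 = -5585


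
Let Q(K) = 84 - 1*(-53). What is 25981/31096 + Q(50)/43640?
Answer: 71129437/84814340 ≈ 0.83865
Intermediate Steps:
Q(K) = 137 (Q(K) = 84 + 53 = 137)
25981/31096 + Q(50)/43640 = 25981/31096 + 137/43640 = 71129437/84814340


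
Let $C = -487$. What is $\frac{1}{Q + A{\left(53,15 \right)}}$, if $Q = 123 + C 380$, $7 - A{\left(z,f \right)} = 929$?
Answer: $- \frac{1}{185859} \approx -5.3804 \cdot 10^{-6}$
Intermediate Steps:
$A{\left(z,f \right)} = -922$ ($A{\left(z,f \right)} = 7 - 929 = -922$)
$Q = -184937$ ($Q = 123 - 185060 = -184937$)
$\frac{1}{Q + A{\left(53,15 \right)}} = \frac{1}{-184937 - 922} = \frac{1}{-185859} = - \frac{1}{185859}$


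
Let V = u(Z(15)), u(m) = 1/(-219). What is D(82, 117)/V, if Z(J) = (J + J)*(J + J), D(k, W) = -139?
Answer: 30441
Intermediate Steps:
Z(J) = 4*J**2 (Z(J) = (2*J)*(2*J) = 4*J**2)
u(m) = -1/219
V = -1/219 ≈ -0.0045662
D(82, 117)/V = -139/(-1/219) = -139*(-219) = 30441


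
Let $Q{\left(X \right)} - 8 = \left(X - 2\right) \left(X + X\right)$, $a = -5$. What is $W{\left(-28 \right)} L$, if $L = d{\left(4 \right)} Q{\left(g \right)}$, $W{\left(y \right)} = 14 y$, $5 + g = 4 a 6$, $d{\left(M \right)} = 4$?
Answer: $-49796544$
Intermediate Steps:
$g = -125$ ($g = -5 + 4 \left(-5\right) 6 = -5 - 120 = -125$)
$Q{\left(X \right)} = 8 + 2 X \left(-2 + X\right)$ ($Q{\left(X \right)} = 8 + \left(X - 2\right) \left(X + X\right) = 8 + \left(-2 + X\right) 2 X = 8 + 2 X \left(-2 + X\right)$)
$L = 127032$ ($L = 4 \left(8 - -500 + 2 \left(-125\right)^{2}\right) = 4 \left(8 + 500 + 2 \cdot 15625\right) = 4 \left(8 + 500 + 31250\right) = 4 \cdot 31758 = 127032$)
$W{\left(-28 \right)} L = 14 \left(-28\right) 127032 = \left(-392\right) 127032 = -49796544$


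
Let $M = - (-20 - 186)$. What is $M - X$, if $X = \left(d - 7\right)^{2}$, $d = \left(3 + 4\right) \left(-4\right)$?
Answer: $-1019$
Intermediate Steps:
$d = -28$ ($d = 7 \left(-4\right) = -28$)
$X = 1225$ ($X = \left(-28 - 7\right)^{2} = \left(-35\right)^{2} = 1225$)
$M = 206$ ($M = \left(-1\right) \left(-206\right) = 206$)
$M - X = 206 - 1225 = -1019$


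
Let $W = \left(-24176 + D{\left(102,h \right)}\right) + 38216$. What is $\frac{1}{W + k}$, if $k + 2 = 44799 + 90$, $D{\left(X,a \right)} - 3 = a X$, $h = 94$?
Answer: $\frac{1}{68518} \approx 1.4595 \cdot 10^{-5}$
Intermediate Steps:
$D{\left(X,a \right)} = 3 + X a$ ($D{\left(X,a \right)} = 3 + a X = 3 + X a$)
$k = 44887$ ($k = -2 + \left(44799 + 90\right) = -2 + 44889 = 44887$)
$W = 23631$ ($W = \left(-24176 + \left(3 + 102 \cdot 94\right)\right) + 38216 = \left(-24176 + \left(3 + 9588\right)\right) + 38216 = \left(-24176 + 9591\right) + 38216 = -14585 + 38216 = 23631$)
$\frac{1}{W + k} = \frac{1}{23631 + 44887} = \frac{1}{68518}$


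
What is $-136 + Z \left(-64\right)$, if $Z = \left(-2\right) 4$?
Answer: $376$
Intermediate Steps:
$Z = -8$
$-136 + Z \left(-64\right) = -136 - -512 = -136 + 512 = 376$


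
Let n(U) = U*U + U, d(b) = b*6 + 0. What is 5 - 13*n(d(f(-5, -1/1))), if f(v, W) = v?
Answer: -11305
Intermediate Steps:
d(b) = 6*b (d(b) = 6*b + 0 = 6*b)
n(U) = U + U² (n(U) = U² + U = U + U²)
5 - 13*n(d(f(-5, -1/1))) = 5 - 13*6*(-5)*(1 + 6*(-5)) = 5 - (-390)*(1 - 30) = 5 - (-390)*(-29) = 5 - 13*870 = 5 - 11310 = -11305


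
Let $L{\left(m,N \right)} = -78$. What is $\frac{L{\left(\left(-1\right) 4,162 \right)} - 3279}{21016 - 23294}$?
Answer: $\frac{3357}{2278} \approx 1.4737$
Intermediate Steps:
$\frac{L{\left(\left(-1\right) 4,162 \right)} - 3279}{21016 - 23294} = \frac{-78 - 3279}{21016 - 23294} = - \frac{3357}{-2278} = \left(-3357\right) \left(- \frac{1}{2278}\right) = \frac{3357}{2278}$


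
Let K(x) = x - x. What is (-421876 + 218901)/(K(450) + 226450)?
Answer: -8119/9058 ≈ -0.89633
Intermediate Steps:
K(x) = 0
(-421876 + 218901)/(K(450) + 226450) = (-421876 + 218901)/(0 + 226450) = -202975/226450 = -202975*1/226450 = -8119/9058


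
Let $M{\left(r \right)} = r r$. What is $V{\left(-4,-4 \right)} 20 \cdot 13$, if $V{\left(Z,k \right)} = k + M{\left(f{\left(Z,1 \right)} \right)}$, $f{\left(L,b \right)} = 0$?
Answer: $-1040$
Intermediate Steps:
$M{\left(r \right)} = r^{2}$
$V{\left(Z,k \right)} = k$ ($V{\left(Z,k \right)} = k + 0^{2} = k + 0 = k$)
$V{\left(-4,-4 \right)} 20 \cdot 13 = \left(-4\right) 20 \cdot 13 = \left(-80\right) 13 = -1040$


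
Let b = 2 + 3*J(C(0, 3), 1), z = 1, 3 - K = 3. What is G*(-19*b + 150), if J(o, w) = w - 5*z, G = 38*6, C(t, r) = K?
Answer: 77520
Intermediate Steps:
K = 0 (K = 3 - 1*3 = 3 - 3 = 0)
C(t, r) = 0
G = 228
J(o, w) = -5 + w (J(o, w) = w - 5*1 = w - 5 = -5 + w)
b = -10 (b = 2 + 3*(-5 + 1) = 2 + 3*(-4) = 2 - 12 = -10)
G*(-19*b + 150) = 228*(-19*(-10) + 150) = 228*(190 + 150) = 228*340 = 77520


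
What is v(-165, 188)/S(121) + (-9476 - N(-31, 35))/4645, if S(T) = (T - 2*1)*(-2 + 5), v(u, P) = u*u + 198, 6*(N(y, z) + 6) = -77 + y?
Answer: 41335157/552755 ≈ 74.780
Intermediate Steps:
N(y, z) = -113/6 + y/6 (N(y, z) = -6 + (-77 + y)/6 = -6 + (-77/6 + y/6) = -113/6 + y/6)
v(u, P) = 198 + u² (v(u, P) = u² + 198 = 198 + u²)
S(T) = -6 + 3*T (S(T) = (T - 2)*3 = (-2 + T)*3 = -6 + 3*T)
v(-165, 188)/S(121) + (-9476 - N(-31, 35))/4645 = (198 + (-165)²)/(-6 + 3*121) + (-9476 - (-113/6 + (⅙)*(-31)))/4645 = (198 + 27225)/(-6 + 363) + (-9476 - (-113/6 - 31/6))*(1/4645) = 27423/357 + (-9476 - 1*(-24))*(1/4645) = 27423*(1/357) + (-9476 + 24)*(1/4645) = 9141/119 - 9452*1/4645 = 9141/119 - 9452/4645 = 41335157/552755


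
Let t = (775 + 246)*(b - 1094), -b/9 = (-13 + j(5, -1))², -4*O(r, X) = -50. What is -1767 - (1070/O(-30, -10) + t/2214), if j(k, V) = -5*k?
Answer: 25710584/5535 ≈ 4645.1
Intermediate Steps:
O(r, X) = 25/2 (O(r, X) = -¼*(-50) = 25/2)
b = -12996 (b = -9*(-13 - 5*5)² = -9*(-13 - 25)² = -9*(-38)² = -9*1444 = -12996)
t = -14385890 (t = (775 + 246)*(-12996 - 1094) = 1021*(-14090) = -14385890)
-1767 - (1070/O(-30, -10) + t/2214) = -1767 - (1070/(25/2) - 14385890/2214) = -1767 - (1070*(2/25) - 14385890*1/2214) = -1767 - (428/5 - 7192945/1107) = -1767 - 1*(-35490929/5535) = -1767 + 35490929/5535 = 25710584/5535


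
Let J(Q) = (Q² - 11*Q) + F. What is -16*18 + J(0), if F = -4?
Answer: -292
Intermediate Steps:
J(Q) = -4 + Q² - 11*Q (J(Q) = (Q² - 11*Q) - 4 = -4 + Q² - 11*Q)
-16*18 + J(0) = -16*18 + (-4 + 0² - 11*0) = -288 + (-4 + 0 + 0) = -288 - 4 = -292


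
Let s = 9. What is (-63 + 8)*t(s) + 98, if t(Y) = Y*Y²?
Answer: -39997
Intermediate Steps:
t(Y) = Y³
(-63 + 8)*t(s) + 98 = (-63 + 8)*9³ + 98 = -55*729 + 98 = -40095 + 98 = -39997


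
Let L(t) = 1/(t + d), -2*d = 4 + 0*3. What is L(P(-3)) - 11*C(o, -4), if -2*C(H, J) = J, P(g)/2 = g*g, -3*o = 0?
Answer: -351/16 ≈ -21.938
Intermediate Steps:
o = 0 (o = -⅓*0 = 0)
P(g) = 2*g² (P(g) = 2*(g*g) = 2*g²)
C(H, J) = -J/2
d = -2 (d = -(4 + 0*3)/2 = -(4 + 0)/2 = -½*4 = -2)
L(t) = 1/(-2 + t) (L(t) = 1/(t - 2) = 1/(-2 + t))
L(P(-3)) - 11*C(o, -4) = 1/(-2 + 2*(-3)²) - (-11)*(-4)/2 = 1/(-2 + 2*9) - 11*2 = 1/(-2 + 18) - 22 = 1/16 - 22 = -351/16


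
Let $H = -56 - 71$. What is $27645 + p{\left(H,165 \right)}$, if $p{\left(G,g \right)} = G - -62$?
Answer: $27580$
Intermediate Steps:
$H = -127$ ($H = -56 - 71 = -127$)
$p{\left(G,g \right)} = 62 + G$ ($p{\left(G,g \right)} = G + 62 = 62 + G$)
$27645 + p{\left(H,165 \right)} = 27645 + \left(62 - 127\right) = 27645 - 65 = 27580$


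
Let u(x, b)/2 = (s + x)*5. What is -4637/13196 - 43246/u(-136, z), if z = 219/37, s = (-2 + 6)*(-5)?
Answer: 35215031/1286610 ≈ 27.370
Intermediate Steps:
s = -20 (s = 4*(-5) = -20)
z = 219/37 (z = 219*(1/37) = 219/37 ≈ 5.9189)
u(x, b) = -200 + 10*x (u(x, b) = 2*((-20 + x)*5) = 2*(-100 + 5*x) = -200 + 10*x)
-4637/13196 - 43246/u(-136, z) = -4637/13196 - 43246/(-200 + 10*(-136)) = -4637*1/13196 - 43246/(-200 - 1360) = -4637/13196 - 43246/(-1560) = -4637/13196 - 43246*(-1/1560) = -4637/13196 + 21623/780 = 35215031/1286610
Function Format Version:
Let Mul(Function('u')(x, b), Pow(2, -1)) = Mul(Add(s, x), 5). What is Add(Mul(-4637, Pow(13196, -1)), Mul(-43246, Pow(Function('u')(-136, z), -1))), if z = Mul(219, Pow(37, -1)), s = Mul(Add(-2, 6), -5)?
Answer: Rational(35215031, 1286610) ≈ 27.370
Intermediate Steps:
s = -20 (s = Mul(4, -5) = -20)
z = Rational(219, 37) (z = Mul(219, Rational(1, 37)) = Rational(219, 37) ≈ 5.9189)
Function('u')(x, b) = Add(-200, Mul(10, x)) (Function('u')(x, b) = Mul(2, Mul(Add(-20, x), 5)) = Mul(2, Add(-100, Mul(5, x))) = Add(-200, Mul(10, x)))
Add(Mul(-4637, Pow(13196, -1)), Mul(-43246, Pow(Function('u')(-136, z), -1))) = Add(Mul(-4637, Pow(13196, -1)), Mul(-43246, Pow(Add(-200, Mul(10, -136)), -1))) = Add(Mul(-4637, Rational(1, 13196)), Mul(-43246, Pow(Add(-200, -1360), -1))) = Add(Rational(-4637, 13196), Mul(-43246, Pow(-1560, -1))) = Add(Rational(-4637, 13196), Mul(-43246, Rational(-1, 1560))) = Add(Rational(-4637, 13196), Rational(21623, 780)) = Rational(35215031, 1286610)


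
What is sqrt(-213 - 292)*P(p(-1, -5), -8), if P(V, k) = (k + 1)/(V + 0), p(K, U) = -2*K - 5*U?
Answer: -7*I*sqrt(505)/27 ≈ -5.8261*I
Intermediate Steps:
p(K, U) = -5*U - 2*K
P(V, k) = (1 + k)/V
sqrt(-213 - 292)*P(p(-1, -5), -8) = sqrt(-213 - 292)*((1 - 8)/(-5*(-5) - 2*(-1))) = sqrt(-505)*(-7/(25 + 2)) = (I*sqrt(505))*(-7/27) = -7*I*sqrt(505)/27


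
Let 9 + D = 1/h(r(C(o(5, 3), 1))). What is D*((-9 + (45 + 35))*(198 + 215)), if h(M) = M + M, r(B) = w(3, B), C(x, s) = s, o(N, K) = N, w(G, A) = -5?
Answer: -2668393/10 ≈ -2.6684e+5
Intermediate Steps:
r(B) = -5
h(M) = 2*M
D = -91/10 (D = -9 + 1/(2*(-5)) = -9 + 1/(-10) = -9 - 1/10 = -91/10 ≈ -9.1000)
D*((-9 + (45 + 35))*(198 + 215)) = -91*(-9 + (45 + 35))*(198 + 215)/10 = -91*(-9 + 80)*413/10 = -6461*413/10 = -91/10*29323 = -2668393/10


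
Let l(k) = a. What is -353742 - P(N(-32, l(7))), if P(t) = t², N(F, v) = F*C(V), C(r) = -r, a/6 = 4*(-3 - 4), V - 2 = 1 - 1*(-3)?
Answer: -390606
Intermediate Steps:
V = 6 (V = 2 + (1 - 1*(-3)) = 2 + (1 + 3) = 2 + 4 = 6)
a = -168 (a = 6*(4*(-3 - 4)) = 6*(4*(-7)) = 6*(-28) = -168)
l(k) = -168
N(F, v) = -6*F (N(F, v) = F*(-1*6) = F*(-6) = -6*F)
-353742 - P(N(-32, l(7))) = -353742 - (-6*(-32))² = -353742 - 1*192² = -353742 - 1*36864 = -353742 - 36864 = -390606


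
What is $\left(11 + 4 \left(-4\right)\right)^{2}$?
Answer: $25$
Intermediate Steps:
$\left(11 + 4 \left(-4\right)\right)^{2} = \left(11 - 16\right)^{2} = \left(-5\right)^{2} = 25$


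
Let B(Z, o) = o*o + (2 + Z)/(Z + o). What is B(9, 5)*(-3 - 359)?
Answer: -65341/7 ≈ -9334.4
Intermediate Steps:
B(Z, o) = o² + (2 + Z)/(Z + o)
B(9, 5)*(-3 - 359) = ((2 + 9 + 5³ + 9*5²)/(9 + 5))*(-3 - 359) = ((2 + 9 + 125 + 9*25)/14)*(-362) = ((2 + 9 + 125 + 225)/14)*(-362) = ((1/14)*361)*(-362) = (361/14)*(-362) = -65341/7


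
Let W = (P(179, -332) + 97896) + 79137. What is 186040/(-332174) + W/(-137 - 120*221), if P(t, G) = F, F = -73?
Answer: -31870389660/4427381159 ≈ -7.1985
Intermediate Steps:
P(t, G) = -73
W = 176960 (W = (-73 + 97896) + 79137 = 97823 + 79137 = 176960)
186040/(-332174) + W/(-137 - 120*221) = 186040/(-332174) + 176960/(-137 - 120*221) = 186040*(-1/332174) + 176960/(-137 - 26520) = -93020/166087 + 176960/(-26657) = -93020/166087 + 176960*(-1/26657) = -93020/166087 - 176960/26657 = -31870389660/4427381159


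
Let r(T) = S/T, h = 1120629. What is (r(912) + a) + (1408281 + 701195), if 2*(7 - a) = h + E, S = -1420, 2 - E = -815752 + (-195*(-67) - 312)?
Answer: 261667949/228 ≈ 1.1477e+6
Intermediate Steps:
E = 803001 (E = 2 - (-815752 + (-195*(-67) - 312)) = 2 - (-815752 + (13065 - 312)) = 2 - (-815752 + 12753) = 2 - 1*(-802999) = 2 + 802999 = 803001)
r(T) = -1420/T
a = -961808 (a = 7 - (1120629 + 803001)/2 = 7 - ½*1923630 = 7 - 961815 = -961808)
(r(912) + a) + (1408281 + 701195) = (-1420/912 - 961808) + (1408281 + 701195) = (-1420*1/912 - 961808) + 2109476 = (-355/228 - 961808) + 2109476 = -219292579/228 + 2109476 = 261667949/228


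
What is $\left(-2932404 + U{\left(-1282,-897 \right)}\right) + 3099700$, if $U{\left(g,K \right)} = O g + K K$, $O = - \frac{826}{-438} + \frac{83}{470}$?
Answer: $\frac{49883014858}{51465} \approx 9.6926 \cdot 10^{5}$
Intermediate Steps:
$O = \frac{212287}{102930}$ ($O = \left(-826\right) \left(- \frac{1}{438}\right) + 83 \cdot \frac{1}{470} = \frac{413}{219} + \frac{83}{470} = \frac{212287}{102930} \approx 2.0624$)
$U{\left(g,K \right)} = K^{2} + \frac{212287 g}{102930}$ ($U{\left(g,K \right)} = \frac{212287 g}{102930} + K K = \frac{212287 g}{102930} + K^{2} = K^{2} + \frac{212287 g}{102930}$)
$\left(-2932404 + U{\left(-1282,-897 \right)}\right) + 3099700 = \left(-2932404 + \left(\left(-897\right)^{2} + \frac{212287}{102930} \left(-1282\right)\right)\right) + 3099700 = \left(-2932404 + \left(804609 - \frac{136075967}{51465}\right)\right) + 3099700 = \left(-2932404 + \frac{41273126218}{51465}\right) + 3099700 = - \frac{109643045642}{51465} + 3099700 = \frac{49883014858}{51465}$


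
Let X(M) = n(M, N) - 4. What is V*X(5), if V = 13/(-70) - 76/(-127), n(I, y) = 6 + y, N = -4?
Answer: -3669/4445 ≈ -0.82542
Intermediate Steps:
V = 3669/8890 (V = 13*(-1/70) - 76*(-1/127) = -13/70 + 76/127 = 3669/8890 ≈ 0.41271)
X(M) = -2 (X(M) = (6 - 4) - 4 = 2 - 4 = -2)
V*X(5) = (3669/8890)*(-2) = -3669/4445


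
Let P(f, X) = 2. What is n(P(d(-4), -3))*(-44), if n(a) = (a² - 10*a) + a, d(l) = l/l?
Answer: 616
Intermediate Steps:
d(l) = 1
n(a) = a² - 9*a
n(P(d(-4), -3))*(-44) = (2*(-9 + 2))*(-44) = (2*(-7))*(-44) = -14*(-44) = 616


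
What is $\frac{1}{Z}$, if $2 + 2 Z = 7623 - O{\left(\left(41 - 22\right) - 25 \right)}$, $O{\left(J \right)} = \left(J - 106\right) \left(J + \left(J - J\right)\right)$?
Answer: $\frac{2}{6949} \approx 0.00028781$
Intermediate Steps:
$O{\left(J \right)} = J \left(-106 + J\right)$ ($O{\left(J \right)} = \left(-106 + J\right) \left(J + 0\right) = \left(-106 + J\right) J = J \left(-106 + J\right)$)
$Z = \frac{6949}{2}$ ($Z = -1 + \frac{7623 - \left(\left(41 - 22\right) - 25\right) \left(-106 + \left(\left(41 - 22\right) - 25\right)\right)}{2} = -1 + \frac{7623 - \left(19 - 25\right) \left(-106 + \left(19 - 25\right)\right)}{2} = -1 + \frac{7623 - - 6 \left(-106 - 6\right)}{2} = -1 + \frac{7623 - \left(-6\right) \left(-112\right)}{2} = -1 + \frac{7623 - 672}{2} = -1 + \frac{1}{2} \cdot 6951 = -1 + \frac{6951}{2} = \frac{6949}{2} \approx 3474.5$)
$\frac{1}{Z} = \frac{1}{\frac{6949}{2}} = \frac{2}{6949}$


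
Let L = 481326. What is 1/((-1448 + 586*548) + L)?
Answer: 1/801006 ≈ 1.2484e-6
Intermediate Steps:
1/((-1448 + 586*548) + L) = 1/((-1448 + 586*548) + 481326) = 1/((-1448 + 321128) + 481326) = 1/(319680 + 481326) = 1/801006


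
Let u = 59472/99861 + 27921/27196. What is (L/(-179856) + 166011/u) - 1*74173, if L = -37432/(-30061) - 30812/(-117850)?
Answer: 244009930428774371181780501/8664029368860887804200 ≈ 28164.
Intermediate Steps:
u = 1468539831/905273252 (u = 59472*(1/99861) + 27921*(1/27196) = 19824/33287 + 27921/27196 = 1468539831/905273252 ≈ 1.6222)
L = 2668800366/1771344425 (L = -37432*(-1/30061) - 30812*(-1/117850) = 37432/30061 + 15406/58925 = 2668800366/1771344425 ≈ 1.5067)
(L/(-179856) + 166011/u) - 1*74173 = ((2668800366/1771344425)/(-179856) + 166011/(1468539831/905273252)) - 1*74173 = ((2668800366/1771344425)*(-1/179856) + 166011*(905273252/1468539831)) - 74173 = (-148266687/17699273494600 + 50095105945924/489513277) - 74173 = 886646980805293002282707101/8664029368860887804200 - 74173 = 244009930428774371181780501/8664029368860887804200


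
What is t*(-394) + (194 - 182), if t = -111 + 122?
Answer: -4322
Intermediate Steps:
t = 11
t*(-394) + (194 - 182) = 11*(-394) + (194 - 182) = -4334 + 12 = -4322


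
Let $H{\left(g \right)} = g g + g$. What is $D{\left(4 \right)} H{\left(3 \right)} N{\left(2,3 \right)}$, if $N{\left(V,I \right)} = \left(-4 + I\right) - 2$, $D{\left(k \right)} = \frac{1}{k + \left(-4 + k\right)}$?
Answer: $-9$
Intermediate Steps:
$D{\left(k \right)} = \frac{1}{-4 + 2 k}$
$N{\left(V,I \right)} = -6 + I$
$H{\left(g \right)} = g + g^{2}$ ($H{\left(g \right)} = g^{2} + g = g + g^{2}$)
$D{\left(4 \right)} H{\left(3 \right)} N{\left(2,3 \right)} = \frac{1}{2 \left(-2 + 4\right)} 3 \left(1 + 3\right) \left(-6 + 3\right) = \frac{1}{2 \cdot 2} \cdot 3 \cdot 4 \left(-3\right) = \frac{1}{2} \cdot \frac{1}{2} \cdot 12 \left(-3\right) = \frac{1}{4} \cdot 12 \left(-3\right) = 3 \left(-3\right) = -9$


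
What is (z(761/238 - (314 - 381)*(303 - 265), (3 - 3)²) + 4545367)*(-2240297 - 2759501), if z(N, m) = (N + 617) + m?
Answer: -2706267914858999/119 ≈ -2.2742e+13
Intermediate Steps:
z(N, m) = 617 + N + m (z(N, m) = (617 + N) + m = 617 + N + m)
(z(761/238 - (314 - 381)*(303 - 265), (3 - 3)²) + 4545367)*(-2240297 - 2759501) = ((617 + (761/238 - (314 - 381)*(303 - 265)) + (3 - 3)²) + 4545367)*(-2240297 - 2759501) = ((617 + (761*(1/238) - (-67)*38) + 0²) + 4545367)*(-4999798) = ((617 + (761/238 - 1*(-2546)) + 0) + 4545367)*(-4999798) = ((617 + (761/238 + 2546) + 0) + 4545367)*(-4999798) = ((617 + 606709/238 + 0) + 4545367)*(-4999798) = (753555/238 + 4545367)*(-4999798) = (1082550901/238)*(-4999798) = -2706267914858999/119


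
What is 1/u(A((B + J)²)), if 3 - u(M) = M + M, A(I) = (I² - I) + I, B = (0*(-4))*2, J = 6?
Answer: -1/2589 ≈ -0.00038625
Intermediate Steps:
B = 0 (B = 0*2 = 0)
A(I) = I²
u(M) = 3 - 2*M (u(M) = 3 - (M + M) = 3 - 2*M)
1/u(A((B + J)²)) = 1/(3 - 2*(0 + 6)⁴) = 1/(3 - 2*(6²)²) = 1/(3 - 2*36²) = 1/(3 - 2*1296) = 1/(3 - 2592) = 1/(-2589) = -1/2589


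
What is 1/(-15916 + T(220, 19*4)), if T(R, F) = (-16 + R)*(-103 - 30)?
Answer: -1/43048 ≈ -2.3230e-5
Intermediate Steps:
T(R, F) = 2128 - 133*R (T(R, F) = (-16 + R)*(-133) = 2128 - 133*R)
1/(-15916 + T(220, 19*4)) = 1/(-15916 + (2128 - 133*220)) = 1/(-15916 + (2128 - 29260)) = 1/(-15916 - 27132) = 1/(-43048) = -1/43048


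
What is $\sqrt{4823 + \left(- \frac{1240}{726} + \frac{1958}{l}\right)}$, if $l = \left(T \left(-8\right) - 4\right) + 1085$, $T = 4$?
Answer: $\frac{5 \sqrt{231190713921}}{34617} \approx 69.449$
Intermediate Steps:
$l = 1049$ ($l = \left(4 \left(-8\right) - 4\right) + 1085 = \left(-32 - 4\right) + 1085 = -36 + 1085 = 1049$)
$\sqrt{4823 + \left(- \frac{1240}{726} + \frac{1958}{l}\right)} = \sqrt{4823 + \left(- \frac{1240}{726} + \frac{1958}{1049}\right)} = \sqrt{4823 + \left(\left(-1240\right) \frac{1}{726} + 1958 \cdot \frac{1}{1049}\right)} = \sqrt{4823 + \left(- \frac{620}{363} + \frac{1958}{1049}\right)} = \sqrt{4823 + \frac{60374}{380787}} = \sqrt{\frac{1836596075}{380787}} = \frac{5 \sqrt{231190713921}}{34617}$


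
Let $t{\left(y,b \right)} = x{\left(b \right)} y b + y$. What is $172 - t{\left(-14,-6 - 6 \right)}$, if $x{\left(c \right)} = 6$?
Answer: $-822$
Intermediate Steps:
$t{\left(y,b \right)} = y + 6 b y$ ($t{\left(y,b \right)} = 6 y b + y = 6 b y + y = y + 6 b y$)
$172 - t{\left(-14,-6 - 6 \right)} = 172 - - 14 \left(1 + 6 \left(-6 - 6\right)\right) = 172 - - 14 \left(1 + 6 \left(-12\right)\right) = 172 - - 14 \left(1 - 72\right) = 172 - \left(-14\right) \left(-71\right) = 172 - 994 = -822$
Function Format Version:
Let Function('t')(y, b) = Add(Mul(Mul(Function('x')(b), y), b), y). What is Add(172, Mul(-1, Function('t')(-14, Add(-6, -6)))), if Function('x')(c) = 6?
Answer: -822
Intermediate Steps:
Function('t')(y, b) = Add(y, Mul(6, b, y)) (Function('t')(y, b) = Add(Mul(Mul(6, y), b), y) = Add(Mul(6, b, y), y) = Add(y, Mul(6, b, y)))
Add(172, Mul(-1, Function('t')(-14, Add(-6, -6)))) = Add(172, Mul(-1, Mul(-14, Add(1, Mul(6, Add(-6, -6)))))) = Add(172, Mul(-1, Mul(-14, Add(1, Mul(6, -12))))) = Add(172, Mul(-1, Mul(-14, Add(1, -72)))) = Add(172, Mul(-1, Mul(-14, -71))) = Add(172, Mul(-1, 994)) = Add(172, -994) = -822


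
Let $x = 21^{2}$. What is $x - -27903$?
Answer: $28344$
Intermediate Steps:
$x = 441$
$x - -27903 = 441 - -27903 = 441 + 27903 = 28344$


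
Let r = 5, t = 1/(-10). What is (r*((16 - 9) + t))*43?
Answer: 2967/2 ≈ 1483.5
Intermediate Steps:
t = -⅒ ≈ -0.10000
(r*((16 - 9) + t))*43 = (5*((16 - 9) - ⅒))*43 = (5*(7 - ⅒))*43 = (5*(69/10))*43 = (69/2)*43 = 2967/2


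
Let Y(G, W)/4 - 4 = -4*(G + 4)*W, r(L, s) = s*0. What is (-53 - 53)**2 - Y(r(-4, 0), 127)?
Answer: 19348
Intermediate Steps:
r(L, s) = 0
Y(G, W) = 16 - 16*W*(4 + G) (Y(G, W) = 16 + 4*(-4*(G + 4)*W) = 16 + 4*(-4*(4 + G)*W) = 16 + 4*(-4*W*(4 + G)) = 16 - 16*W*(4 + G))
(-53 - 53)**2 - Y(r(-4, 0), 127) = (-53 - 53)**2 - (16 - 64*127 - 16*0*127) = (-106)**2 - (16 - 8128 + 0) = 11236 - 1*(-8112) = 11236 + 8112 = 19348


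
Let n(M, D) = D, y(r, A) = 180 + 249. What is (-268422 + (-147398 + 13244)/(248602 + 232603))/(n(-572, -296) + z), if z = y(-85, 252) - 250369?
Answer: 10763845222/10034567865 ≈ 1.0727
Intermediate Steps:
y(r, A) = 429
z = -249940 (z = 429 - 250369 = -249940)
(-268422 + (-147398 + 13244)/(248602 + 232603))/(n(-572, -296) + z) = (-268422 + (-147398 + 13244)/(248602 + 232603))/(-296 - 249940) = (-268422 - 134154/481205)/(-250236) = (-268422 - 134154*1/481205)*(-1/250236) = (-268422 - 134154/481205)*(-1/250236) = -129166142664/481205*(-1/250236) = 10763845222/10034567865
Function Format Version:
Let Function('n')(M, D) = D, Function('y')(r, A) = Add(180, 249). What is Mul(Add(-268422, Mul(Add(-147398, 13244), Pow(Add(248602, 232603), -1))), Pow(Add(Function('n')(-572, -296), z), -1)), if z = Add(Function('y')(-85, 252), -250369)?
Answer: Rational(10763845222, 10034567865) ≈ 1.0727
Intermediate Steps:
Function('y')(r, A) = 429
z = -249940 (z = Add(429, -250369) = -249940)
Mul(Add(-268422, Mul(Add(-147398, 13244), Pow(Add(248602, 232603), -1))), Pow(Add(Function('n')(-572, -296), z), -1)) = Mul(Add(-268422, Mul(Add(-147398, 13244), Pow(Add(248602, 232603), -1))), Pow(Add(-296, -249940), -1)) = Mul(Add(-268422, Mul(-134154, Pow(481205, -1))), Pow(-250236, -1)) = Mul(Add(-268422, Mul(-134154, Rational(1, 481205))), Rational(-1, 250236)) = Mul(Add(-268422, Rational(-134154, 481205)), Rational(-1, 250236)) = Mul(Rational(-129166142664, 481205), Rational(-1, 250236)) = Rational(10763845222, 10034567865)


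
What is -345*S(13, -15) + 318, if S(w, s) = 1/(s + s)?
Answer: 659/2 ≈ 329.50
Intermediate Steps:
S(w, s) = 1/(2*s)
-345*S(13, -15) + 318 = -345/(2*(-15)) + 318 = -345*(-1)/(2*15) + 318 = -345*(-1/30) + 318 = 23/2 + 318 = 659/2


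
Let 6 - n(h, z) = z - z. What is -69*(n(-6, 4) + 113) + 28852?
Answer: 20641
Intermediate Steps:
n(h, z) = 6 (n(h, z) = 6 - (z - z) = 6 - 1*0 = 6 + 0 = 6)
-69*(n(-6, 4) + 113) + 28852 = -69*(6 + 113) + 28852 = -69*119 + 28852 = -8211 + 28852 = 20641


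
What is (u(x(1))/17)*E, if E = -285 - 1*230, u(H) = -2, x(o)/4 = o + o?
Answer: 1030/17 ≈ 60.588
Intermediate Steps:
x(o) = 8*o (x(o) = 4*(o + o) = 4*(2*o) = 8*o)
E = -515 (E = -285 - 230 = -515)
(u(x(1))/17)*E = -2/17*(-515) = 1030/17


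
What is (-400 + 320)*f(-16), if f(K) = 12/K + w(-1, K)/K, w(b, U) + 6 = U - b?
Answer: -45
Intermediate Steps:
w(b, U) = -6 + U - b (w(b, U) = -6 + (U - b) = -6 + U - b)
f(K) = 12/K + (-5 + K)/K (f(K) = 12/K + (-6 + K - 1*(-1))/K = 12/K + (-6 + K + 1)/K = 12/K + (-5 + K)/K)
(-400 + 320)*f(-16) = (-400 + 320)*((7 - 16)/(-16)) = -(-5)*(-9) = -80*9/16 = -45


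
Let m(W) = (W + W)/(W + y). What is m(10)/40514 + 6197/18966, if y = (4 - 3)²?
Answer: 1381048579/4226136882 ≈ 0.32679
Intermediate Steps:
y = 1 (y = 1² = 1)
m(W) = 2*W/(1 + W) (m(W) = (W + W)/(W + 1) = (2*W)/(1 + W) = 2*W/(1 + W))
m(10)/40514 + 6197/18966 = (2*10/(1 + 10))/40514 + 6197/18966 = (2*10/11)*(1/40514) + 6197*(1/18966) = (2*10*(1/11))*(1/40514) + 6197/18966 = (20/11)*(1/40514) + 6197/18966 = 10/222827 + 6197/18966 = 1381048579/4226136882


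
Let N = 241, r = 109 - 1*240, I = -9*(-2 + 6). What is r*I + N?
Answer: 4957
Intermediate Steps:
I = -36 (I = -9*4 = -36)
r = -131 (r = 109 - 240 = -131)
r*I + N = -131*(-36) + 241 = 4716 + 241 = 4957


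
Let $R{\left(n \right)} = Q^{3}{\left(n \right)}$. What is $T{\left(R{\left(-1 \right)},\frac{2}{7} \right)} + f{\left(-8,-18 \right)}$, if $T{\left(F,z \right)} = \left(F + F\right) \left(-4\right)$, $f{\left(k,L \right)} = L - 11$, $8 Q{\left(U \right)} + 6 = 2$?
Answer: $-28$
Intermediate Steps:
$Q{\left(U \right)} = - \frac{1}{2}$ ($Q{\left(U \right)} = - \frac{3}{4} + \frac{1}{8} \cdot 2 = - \frac{3}{4} + \frac{1}{4} = - \frac{1}{2}$)
$f{\left(k,L \right)} = -11 + L$
$R{\left(n \right)} = - \frac{1}{8}$ ($R{\left(n \right)} = \left(- \frac{1}{2}\right)^{3} = - \frac{1}{8}$)
$T{\left(F,z \right)} = - 8 F$ ($T{\left(F,z \right)} = 2 F \left(-4\right) = - 8 F$)
$T{\left(R{\left(-1 \right)},\frac{2}{7} \right)} + f{\left(-8,-18 \right)} = \left(-8\right) \left(- \frac{1}{8}\right) - 29 = 1 - 29 = -28$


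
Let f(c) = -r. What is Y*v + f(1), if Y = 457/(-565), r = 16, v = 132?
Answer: -69364/565 ≈ -122.77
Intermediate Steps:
f(c) = -16 (f(c) = -1*16 = -16)
Y = -457/565 (Y = 457*(-1/565) = -457/565 ≈ -0.80885)
Y*v + f(1) = -457/565*132 - 16 = -60324/565 - 16 = -69364/565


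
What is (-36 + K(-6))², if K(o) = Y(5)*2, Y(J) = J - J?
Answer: 1296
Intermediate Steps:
Y(J) = 0
K(o) = 0 (K(o) = 0*2 = 0)
(-36 + K(-6))² = (-36 + 0)² = (-36)² = 1296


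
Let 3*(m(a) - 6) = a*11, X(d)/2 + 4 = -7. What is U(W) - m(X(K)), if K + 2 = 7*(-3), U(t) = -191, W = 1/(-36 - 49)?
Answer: -349/3 ≈ -116.33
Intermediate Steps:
W = -1/85 (W = 1/(-85) = -1/85 ≈ -0.011765)
K = -23 (K = -2 + 7*(-3) = -2 - 21 = -23)
X(d) = -22 (X(d) = -8 + 2*(-7) = -8 - 14 = -22)
m(a) = 6 + 11*a/3 (m(a) = 6 + (a*11)/3 = 6 + (11*a)/3 = 6 + 11*a/3)
U(W) - m(X(K)) = -191 - (6 + (11/3)*(-22)) = -191 - (6 - 242/3) = -191 - 1*(-224/3) = -191 + 224/3 = -349/3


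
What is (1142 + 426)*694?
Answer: 1088192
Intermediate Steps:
(1142 + 426)*694 = 1568*694 = 1088192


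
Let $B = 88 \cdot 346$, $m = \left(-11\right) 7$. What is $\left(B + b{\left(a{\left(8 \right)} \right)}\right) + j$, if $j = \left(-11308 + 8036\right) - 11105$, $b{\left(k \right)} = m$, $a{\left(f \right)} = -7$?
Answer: $15994$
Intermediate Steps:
$m = -77$
$b{\left(k \right)} = -77$
$B = 30448$
$j = -14377$ ($j = -3272 - 11105 = -14377$)
$\left(B + b{\left(a{\left(8 \right)} \right)}\right) + j = \left(30448 - 77\right) - 14377 = 30371 - 14377 = 15994$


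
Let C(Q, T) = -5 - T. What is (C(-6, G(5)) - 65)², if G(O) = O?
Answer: 5625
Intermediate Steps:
(C(-6, G(5)) - 65)² = ((-5 - 1*5) - 65)² = ((-5 - 5) - 65)² = (-10 - 65)² = (-75)² = 5625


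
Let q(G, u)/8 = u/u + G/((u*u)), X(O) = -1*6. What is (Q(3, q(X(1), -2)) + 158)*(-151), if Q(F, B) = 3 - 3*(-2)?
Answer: -25217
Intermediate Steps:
X(O) = -6
q(G, u) = 8 + 8*G/u**2 (q(G, u) = 8*(u/u + G/((u*u))) = 8*(1 + G/(u**2)) = 8*(1 + G/u**2) = 8 + 8*G/u**2)
Q(F, B) = 9 (Q(F, B) = 3 + 6 = 9)
(Q(3, q(X(1), -2)) + 158)*(-151) = (9 + 158)*(-151) = 167*(-151) = -25217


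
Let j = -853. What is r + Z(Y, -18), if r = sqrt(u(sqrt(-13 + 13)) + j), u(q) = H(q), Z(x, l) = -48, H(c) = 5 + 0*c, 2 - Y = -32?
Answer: -48 + 4*I*sqrt(53) ≈ -48.0 + 29.12*I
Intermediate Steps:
Y = 34 (Y = 2 - 1*(-32) = 2 + 32 = 34)
H(c) = 5 (H(c) = 5 + 0 = 5)
u(q) = 5
r = 4*I*sqrt(53) (r = sqrt(5 - 853) = sqrt(-848) = 4*I*sqrt(53) ≈ 29.12*I)
r + Z(Y, -18) = 4*I*sqrt(53) - 48 = -48 + 4*I*sqrt(53)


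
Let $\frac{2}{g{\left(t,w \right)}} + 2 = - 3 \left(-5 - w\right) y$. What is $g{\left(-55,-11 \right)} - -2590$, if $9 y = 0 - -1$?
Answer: $\frac{5179}{2} \approx 2589.5$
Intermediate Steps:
$y = \frac{1}{9}$ ($y = \frac{0 - -1}{9} = \frac{0 + 1}{9} = \frac{1}{9} \cdot 1 = \frac{1}{9} \approx 0.11111$)
$g{\left(t,w \right)} = \frac{2}{- \frac{1}{3} + \frac{w}{3}}$ ($g{\left(t,w \right)} = \frac{2}{-2 + - 3 \left(-5 - w\right) \frac{1}{9}} = \frac{2}{-2 + \left(15 + 3 w\right) \frac{1}{9}} = \frac{2}{-2 + \left(\frac{5}{3} + \frac{w}{3}\right)} = \frac{2}{- \frac{1}{3} + \frac{w}{3}}$)
$g{\left(-55,-11 \right)} - -2590 = \frac{6}{-1 - 11} - -2590 = \frac{6}{-12} + 2590 = 6 \left(- \frac{1}{12}\right) + 2590 = - \frac{1}{2} + 2590 = \frac{5179}{2}$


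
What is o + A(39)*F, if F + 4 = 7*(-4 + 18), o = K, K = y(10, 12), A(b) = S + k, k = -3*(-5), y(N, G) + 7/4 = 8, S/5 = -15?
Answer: -22535/4 ≈ -5633.8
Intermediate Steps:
S = -75 (S = 5*(-15) = -75)
y(N, G) = 25/4 (y(N, G) = -7/4 + 8 = 25/4)
k = 15
A(b) = -60 (A(b) = -75 + 15 = -60)
K = 25/4 ≈ 6.2500
o = 25/4 ≈ 6.2500
F = 94 (F = -4 + 7*(-4 + 18) = -4 + 7*14 = -4 + 98 = 94)
o + A(39)*F = 25/4 - 60*94 = 25/4 - 5640 = -22535/4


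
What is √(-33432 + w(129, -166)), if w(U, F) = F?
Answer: I*√33598 ≈ 183.3*I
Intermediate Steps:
√(-33432 + w(129, -166)) = √(-33432 - 166) = √(-33598) = I*√33598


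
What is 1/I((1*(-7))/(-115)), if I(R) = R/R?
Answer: 1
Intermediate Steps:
I(R) = 1
1/I((1*(-7))/(-115)) = 1/1 = 1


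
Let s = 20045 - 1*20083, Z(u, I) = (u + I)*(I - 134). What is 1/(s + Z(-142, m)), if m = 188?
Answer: 1/2446 ≈ 0.00040883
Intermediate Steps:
Z(u, I) = (-134 + I)*(I + u) (Z(u, I) = (I + u)*(-134 + I) = (-134 + I)*(I + u))
s = -38 (s = 20045 - 20083 = -38)
1/(s + Z(-142, m)) = 1/(-38 + (188**2 - 134*188 - 134*(-142) + 188*(-142))) = 1/(-38 + (35344 - 25192 + 19028 - 26696)) = 1/(-38 + 2484) = 1/2446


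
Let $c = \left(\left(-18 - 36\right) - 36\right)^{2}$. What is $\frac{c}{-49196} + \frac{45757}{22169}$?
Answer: $\frac{73981874}{38950933} \approx 1.8994$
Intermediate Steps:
$c = 8100$ ($c = \left(-54 - 36\right)^{2} = \left(-90\right)^{2} = 8100$)
$\frac{c}{-49196} + \frac{45757}{22169} = \frac{8100}{-49196} + \frac{45757}{22169} = 8100 \left(- \frac{1}{49196}\right) + 45757 \cdot \frac{1}{22169} = - \frac{2025}{12299} + \frac{45757}{22169} = \frac{73981874}{38950933}$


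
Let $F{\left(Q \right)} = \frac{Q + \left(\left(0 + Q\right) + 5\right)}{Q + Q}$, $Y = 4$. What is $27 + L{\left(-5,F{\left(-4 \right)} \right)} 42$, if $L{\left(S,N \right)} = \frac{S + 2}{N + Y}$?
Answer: $- \frac{9}{5} \approx -1.8$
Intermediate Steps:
$F{\left(Q \right)} = \frac{5 + 2 Q}{2 Q}$ ($F{\left(Q \right)} = \frac{Q + \left(Q + 5\right)}{2 Q} = \left(Q + \left(5 + Q\right)\right) \frac{1}{2 Q} = \left(5 + 2 Q\right) \frac{1}{2 Q} = \frac{5 + 2 Q}{2 Q}$)
$L{\left(S,N \right)} = \frac{2 + S}{4 + N}$ ($L{\left(S,N \right)} = \frac{S + 2}{N + 4} = \frac{2 + S}{4 + N}$)
$27 + L{\left(-5,F{\left(-4 \right)} \right)} 42 = 27 + \frac{2 - 5}{4 + \frac{\frac{5}{2} - 4}{-4}} \cdot 42 = 27 + \frac{1}{4 - - \frac{3}{8}} \left(-3\right) 42 = 27 + \frac{1}{4 + \frac{3}{8}} \left(-3\right) 42 = 27 + \frac{1}{\frac{35}{8}} \left(-3\right) 42 = 27 + \frac{8}{35} \left(-3\right) 42 = 27 - \frac{144}{5} = - \frac{9}{5}$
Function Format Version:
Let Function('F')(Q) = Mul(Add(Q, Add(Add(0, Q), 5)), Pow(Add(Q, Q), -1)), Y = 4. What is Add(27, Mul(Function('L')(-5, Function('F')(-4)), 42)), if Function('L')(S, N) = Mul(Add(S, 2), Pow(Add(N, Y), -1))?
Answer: Rational(-9, 5) ≈ -1.8000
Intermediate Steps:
Function('F')(Q) = Mul(Rational(1, 2), Pow(Q, -1), Add(5, Mul(2, Q))) (Function('F')(Q) = Mul(Add(Q, Add(Q, 5)), Pow(Mul(2, Q), -1)) = Mul(Add(Q, Add(5, Q)), Mul(Rational(1, 2), Pow(Q, -1))) = Mul(Add(5, Mul(2, Q)), Mul(Rational(1, 2), Pow(Q, -1))) = Mul(Rational(1, 2), Pow(Q, -1), Add(5, Mul(2, Q))))
Function('L')(S, N) = Mul(Pow(Add(4, N), -1), Add(2, S)) (Function('L')(S, N) = Mul(Add(S, 2), Pow(Add(N, 4), -1)) = Mul(Add(2, S), Pow(Add(4, N), -1)) = Mul(Pow(Add(4, N), -1), Add(2, S)))
Add(27, Mul(Function('L')(-5, Function('F')(-4)), 42)) = Add(27, Mul(Mul(Pow(Add(4, Mul(Pow(-4, -1), Add(Rational(5, 2), -4))), -1), Add(2, -5)), 42)) = Add(27, Mul(Mul(Pow(Add(4, Mul(Rational(-1, 4), Rational(-3, 2))), -1), -3), 42)) = Add(27, Mul(Mul(Pow(Add(4, Rational(3, 8)), -1), -3), 42)) = Add(27, Mul(Mul(Pow(Rational(35, 8), -1), -3), 42)) = Add(27, Mul(Mul(Rational(8, 35), -3), 42)) = Add(27, Mul(Rational(-24, 35), 42)) = Add(27, Rational(-144, 5)) = Rational(-9, 5)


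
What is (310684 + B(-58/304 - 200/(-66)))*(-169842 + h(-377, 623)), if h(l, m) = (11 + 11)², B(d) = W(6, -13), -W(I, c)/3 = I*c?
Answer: -52656450644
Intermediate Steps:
W(I, c) = -3*I*c
B(d) = 234 (B(d) = -3*6*(-13) = 234)
h(l, m) = 484 (h(l, m) = 22² = 484)
(310684 + B(-58/304 - 200/(-66)))*(-169842 + h(-377, 623)) = (310684 + 234)*(-169842 + 484) = 310918*(-169358) = -52656450644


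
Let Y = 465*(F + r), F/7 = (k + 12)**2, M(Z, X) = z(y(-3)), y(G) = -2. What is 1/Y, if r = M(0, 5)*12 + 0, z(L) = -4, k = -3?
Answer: 1/241335 ≈ 4.1436e-6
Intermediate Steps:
M(Z, X) = -4
r = -48 (r = -4*12 + 0 = -48 + 0 = -48)
F = 567 (F = 7*(-3 + 12)**2 = 7*9**2 = 7*81 = 567)
Y = 241335 (Y = 465*(567 - 48) = 465*519 = 241335)
1/Y = 1/241335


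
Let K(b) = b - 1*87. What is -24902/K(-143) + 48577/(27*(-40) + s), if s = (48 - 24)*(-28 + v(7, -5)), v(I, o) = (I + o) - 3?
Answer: 16526621/204240 ≈ 80.918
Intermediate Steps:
v(I, o) = -3 + I + o
K(b) = -87 + b (K(b) = b - 87 = -87 + b)
s = -696 (s = (48 - 24)*(-28 + (-3 + 7 - 5)) = 24*(-28 - 1) = 24*(-29) = -696)
-24902/K(-143) + 48577/(27*(-40) + s) = -24902/(-87 - 143) + 48577/(27*(-40) - 696) = -24902/(-230) + 48577/(-1080 - 696) = -24902*(-1/230) + 48577/(-1776) = 12451/115 + 48577*(-1/1776) = 12451/115 - 48577/1776 = 16526621/204240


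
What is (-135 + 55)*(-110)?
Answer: 8800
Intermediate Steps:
(-135 + 55)*(-110) = -80*(-110) = 8800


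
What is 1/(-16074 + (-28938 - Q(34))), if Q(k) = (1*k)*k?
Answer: -1/46168 ≈ -2.1660e-5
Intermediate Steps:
Q(k) = k² (Q(k) = k*k = k²)
1/(-16074 + (-28938 - Q(34))) = 1/(-16074 + (-28938 - 1*34²)) = 1/(-16074 + (-28938 - 1*1156)) = 1/(-16074 + (-28938 - 1156)) = 1/(-16074 - 30094) = 1/(-46168) = -1/46168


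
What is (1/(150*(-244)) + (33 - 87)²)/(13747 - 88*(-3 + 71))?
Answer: 106725599/284125800 ≈ 0.37563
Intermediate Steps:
(1/(150*(-244)) + (33 - 87)²)/(13747 - 88*(-3 + 71)) = (1/(-36600) + (-54)²)/(13747 - 88*68) = (-1/36600 + 2916)/(13747 - 5984) = (106725599/36600)/7763 = (106725599/36600)*(1/7763) = 106725599/284125800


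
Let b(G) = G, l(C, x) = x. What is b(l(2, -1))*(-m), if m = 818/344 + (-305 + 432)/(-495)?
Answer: 180611/85140 ≈ 2.1213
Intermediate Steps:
m = 180611/85140 (m = 818*(1/344) + 127*(-1/495) = 409/172 - 127/495 = 180611/85140 ≈ 2.1213)
b(l(2, -1))*(-m) = -(-1)*180611/85140 = -1*(-180611/85140) = 180611/85140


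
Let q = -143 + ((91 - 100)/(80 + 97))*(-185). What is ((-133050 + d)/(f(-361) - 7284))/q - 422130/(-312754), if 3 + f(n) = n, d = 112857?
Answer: 12537016870941/9426645755072 ≈ 1.3300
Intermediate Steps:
f(n) = -3 + n
q = -7882/59 (q = -143 - 9/177*(-185) = -143 - 9*1/177*(-185) = -143 - 3/59*(-185) = -143 + 555/59 = -7882/59 ≈ -133.59)
((-133050 + d)/(f(-361) - 7284))/q - 422130/(-312754) = ((-133050 + 112857)/((-3 - 361) - 7284))/(-7882/59) - 422130/(-312754) = -20193/(-364 - 7284)*(-59/7882) - 422130*(-1/312754) = -20193/(-7648)*(-59/7882) + 211065/156377 = -20193*(-1/7648)*(-59/7882) + 211065/156377 = (20193/7648)*(-59/7882) + 211065/156377 = -1191387/60281536 + 211065/156377 = 12537016870941/9426645755072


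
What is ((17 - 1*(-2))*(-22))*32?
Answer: -13376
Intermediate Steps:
((17 - 1*(-2))*(-22))*32 = ((17 + 2)*(-22))*32 = (19*(-22))*32 = -418*32 = -13376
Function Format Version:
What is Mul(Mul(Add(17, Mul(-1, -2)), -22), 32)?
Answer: -13376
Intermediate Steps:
Mul(Mul(Add(17, Mul(-1, -2)), -22), 32) = Mul(Mul(Add(17, 2), -22), 32) = Mul(Mul(19, -22), 32) = Mul(-418, 32) = -13376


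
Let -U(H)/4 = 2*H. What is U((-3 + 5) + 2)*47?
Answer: -1504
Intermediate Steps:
U(H) = -8*H
U((-3 + 5) + 2)*47 = -8*((-3 + 5) + 2)*47 = -8*(2 + 2)*47 = -8*4*47 = -32*47 = -1504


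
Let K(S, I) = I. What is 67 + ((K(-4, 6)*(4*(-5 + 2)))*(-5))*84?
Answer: 30307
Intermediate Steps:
67 + ((K(-4, 6)*(4*(-5 + 2)))*(-5))*84 = 67 + ((6*(4*(-5 + 2)))*(-5))*84 = 67 + ((6*(4*(-3)))*(-5))*84 = 67 + ((6*(-12))*(-5))*84 = 67 - 72*(-5)*84 = 67 + 360*84 = 67 + 30240 = 30307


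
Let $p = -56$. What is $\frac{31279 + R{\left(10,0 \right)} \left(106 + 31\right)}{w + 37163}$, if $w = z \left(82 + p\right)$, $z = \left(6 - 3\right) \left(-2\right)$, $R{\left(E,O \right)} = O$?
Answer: $\frac{31279}{37007} \approx 0.84522$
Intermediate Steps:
$z = -6$ ($z = 3 \left(-2\right) = -6$)
$w = -156$ ($w = - 6 \left(82 - 56\right) = \left(-6\right) 26 = -156$)
$\frac{31279 + R{\left(10,0 \right)} \left(106 + 31\right)}{w + 37163} = \frac{31279 + 0 \left(106 + 31\right)}{-156 + 37163} = \frac{31279 + 0 \cdot 137}{37007} = \left(31279 + 0\right) \frac{1}{37007} = 31279 \cdot \frac{1}{37007} = \frac{31279}{37007}$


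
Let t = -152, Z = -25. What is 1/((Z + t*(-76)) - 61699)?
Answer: -1/50172 ≈ -1.9931e-5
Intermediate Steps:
1/((Z + t*(-76)) - 61699) = 1/((-25 - 152*(-76)) - 61699) = 1/((-25 + 11552) - 61699) = 1/(11527 - 61699) = 1/(-50172) = -1/50172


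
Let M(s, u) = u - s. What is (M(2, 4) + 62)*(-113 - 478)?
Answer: -37824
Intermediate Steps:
(M(2, 4) + 62)*(-113 - 478) = ((4 - 1*2) + 62)*(-113 - 478) = ((4 - 2) + 62)*(-591) = (2 + 62)*(-591) = 64*(-591) = -37824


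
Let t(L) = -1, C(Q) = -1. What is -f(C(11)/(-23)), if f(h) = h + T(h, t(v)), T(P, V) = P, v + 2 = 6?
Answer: -2/23 ≈ -0.086957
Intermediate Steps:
v = 4 (v = -2 + 6 = 4)
f(h) = 2*h (f(h) = h + h = 2*h)
-f(C(11)/(-23)) = -2*(-1/(-23)) = -2*(-1*(-1/23)) = -2/23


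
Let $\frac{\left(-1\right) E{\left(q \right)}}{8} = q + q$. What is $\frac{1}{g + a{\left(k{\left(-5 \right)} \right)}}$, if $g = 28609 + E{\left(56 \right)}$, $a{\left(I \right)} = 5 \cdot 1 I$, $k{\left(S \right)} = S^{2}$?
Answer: $\frac{1}{27838} \approx 3.5922 \cdot 10^{-5}$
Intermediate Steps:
$E{\left(q \right)} = - 16 q$ ($E{\left(q \right)} = - 8 \left(q + q\right) = - 8 \cdot 2 q = - 16 q$)
$a{\left(I \right)} = 5 I$
$g = 27713$ ($g = 28609 - 896 = 27713$)
$\frac{1}{g + a{\left(k{\left(-5 \right)} \right)}} = \frac{1}{27713 + 5 \left(-5\right)^{2}} = \frac{1}{27713 + 5 \cdot 25} = \frac{1}{27713 + 125} = \frac{1}{27838}$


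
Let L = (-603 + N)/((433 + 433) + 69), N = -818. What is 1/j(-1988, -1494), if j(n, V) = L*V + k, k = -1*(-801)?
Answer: 935/2871909 ≈ 0.00032557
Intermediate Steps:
L = -1421/935 (L = (-603 - 818)/((433 + 433) + 69) = -1421/(866 + 69) = -1421/935 ≈ -1.5198)
k = 801
j(n, V) = 801 - 1421*V/935 (j(n, V) = -1421*V/935 + 801 = 801 - 1421*V/935)
1/j(-1988, -1494) = 1/(801 - 1421/935*(-1494)) = 1/(801 + 2122974/935) = 1/(2871909/935) = 935/2871909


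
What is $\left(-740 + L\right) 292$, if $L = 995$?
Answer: $74460$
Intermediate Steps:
$\left(-740 + L\right) 292 = \left(-740 + 995\right) 292 = 255 \cdot 292 = 74460$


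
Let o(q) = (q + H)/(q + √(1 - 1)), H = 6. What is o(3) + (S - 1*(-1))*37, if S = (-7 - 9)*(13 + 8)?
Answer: -12392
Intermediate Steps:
S = -336 (S = -16*21 = -336)
o(q) = (6 + q)/q (o(q) = (q + 6)/(q + √(1 - 1)) = (6 + q)/(q + √0) = (6 + q)/(q + 0) = (6 + q)/q)
o(3) + (S - 1*(-1))*37 = (6 + 3)/3 + (-336 - 1*(-1))*37 = (⅓)*9 + (-336 + 1)*37 = 3 - 335*37 = 3 - 12395 = -12392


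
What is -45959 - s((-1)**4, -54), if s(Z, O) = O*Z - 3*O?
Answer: -46067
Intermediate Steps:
s(Z, O) = -3*O + O*Z
-45959 - s((-1)**4, -54) = -45959 - (-54)*(-3 + (-1)**4) = -45959 - (-54)*(-3 + 1) = -45959 - (-54)*(-2) = -45959 - 1*108 = -45959 - 108 = -46067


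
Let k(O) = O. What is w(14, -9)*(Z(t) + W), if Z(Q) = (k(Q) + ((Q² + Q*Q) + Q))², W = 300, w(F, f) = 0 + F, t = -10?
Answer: 457800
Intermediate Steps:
w(F, f) = F
Z(Q) = (2*Q + 2*Q²)² (Z(Q) = (Q + ((Q² + Q*Q) + Q))² = (Q + ((Q² + Q²) + Q))² = (Q + (2*Q² + Q))² = (Q + (Q + 2*Q²))² = (2*Q + 2*Q²)²)
w(14, -9)*(Z(t) + W) = 14*(4*(-10)²*(1 - 10)² + 300) = 14*(4*100*(-9)² + 300) = 14*(4*100*81 + 300) = 14*(32400 + 300) = 14*32700 = 457800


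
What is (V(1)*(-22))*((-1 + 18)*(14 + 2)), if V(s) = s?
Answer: -5984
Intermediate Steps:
(V(1)*(-22))*((-1 + 18)*(14 + 2)) = (1*(-22))*((-1 + 18)*(14 + 2)) = -374*16 = -22*272 = -5984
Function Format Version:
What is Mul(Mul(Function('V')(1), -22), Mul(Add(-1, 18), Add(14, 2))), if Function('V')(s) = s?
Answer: -5984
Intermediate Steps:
Mul(Mul(Function('V')(1), -22), Mul(Add(-1, 18), Add(14, 2))) = Mul(Mul(1, -22), Mul(Add(-1, 18), Add(14, 2))) = Mul(-22, Mul(17, 16)) = Mul(-22, 272) = -5984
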